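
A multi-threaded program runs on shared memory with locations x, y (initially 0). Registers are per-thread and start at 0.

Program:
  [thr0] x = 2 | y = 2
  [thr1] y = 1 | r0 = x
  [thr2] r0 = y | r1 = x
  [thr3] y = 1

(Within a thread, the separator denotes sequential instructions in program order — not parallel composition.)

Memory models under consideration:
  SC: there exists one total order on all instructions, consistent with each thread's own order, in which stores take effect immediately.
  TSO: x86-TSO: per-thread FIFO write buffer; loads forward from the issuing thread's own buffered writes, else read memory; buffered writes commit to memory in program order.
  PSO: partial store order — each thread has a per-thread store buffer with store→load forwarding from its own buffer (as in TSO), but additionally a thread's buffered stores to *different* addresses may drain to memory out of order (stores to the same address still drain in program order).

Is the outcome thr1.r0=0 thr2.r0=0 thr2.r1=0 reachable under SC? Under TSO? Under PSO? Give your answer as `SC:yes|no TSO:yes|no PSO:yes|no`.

outcome vector order: (thr1.r0,thr2.r0,thr2.r1)
SC: 10 outcomes — {<0 0 0> <0 0 2> <0 1 0> <0 1 2> <0 2 2> <2 0 0> <2 0 2> <2 1 0> <2 1 2> <2 2 2>}
TSO: 10 outcomes — {<0 0 0> <0 0 2> <0 1 0> <0 1 2> <0 2 2> <2 0 0> <2 0 2> <2 1 0> <2 1 2> <2 2 2>}
PSO: 12 outcomes — {<0 0 0> <0 0 2> <0 1 0> <0 1 2> <0 2 0> <0 2 2> <2 0 0> <2 0 2> <2 1 0> <2 1 2> <2 2 0> <2 2 2>}
target <0 0 0> ∈ {SC,TSO,PSO}

SC:yes TSO:yes PSO:yes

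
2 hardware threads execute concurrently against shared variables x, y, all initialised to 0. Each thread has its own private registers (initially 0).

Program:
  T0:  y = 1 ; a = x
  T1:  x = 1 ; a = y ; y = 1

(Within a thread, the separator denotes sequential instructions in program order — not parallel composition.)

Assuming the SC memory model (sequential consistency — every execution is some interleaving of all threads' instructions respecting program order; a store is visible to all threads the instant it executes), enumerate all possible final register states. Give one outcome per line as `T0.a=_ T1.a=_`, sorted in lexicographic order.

outcome vector order: (T0.a,T1.a)
|SC outcomes| = 3

T0.a=0 T1.a=1
T0.a=1 T1.a=0
T0.a=1 T1.a=1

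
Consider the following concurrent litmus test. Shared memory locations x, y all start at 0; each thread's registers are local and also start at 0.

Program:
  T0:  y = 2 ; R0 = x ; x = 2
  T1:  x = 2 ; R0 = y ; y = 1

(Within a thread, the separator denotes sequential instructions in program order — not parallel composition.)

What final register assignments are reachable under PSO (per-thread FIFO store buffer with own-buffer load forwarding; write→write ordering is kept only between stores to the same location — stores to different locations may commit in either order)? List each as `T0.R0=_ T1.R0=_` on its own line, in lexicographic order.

T0.R0=0 T1.R0=0
T0.R0=0 T1.R0=2
T0.R0=2 T1.R0=0
T0.R0=2 T1.R0=2

outcome vector order: (T0.R0,T1.R0)
|PSO outcomes| = 4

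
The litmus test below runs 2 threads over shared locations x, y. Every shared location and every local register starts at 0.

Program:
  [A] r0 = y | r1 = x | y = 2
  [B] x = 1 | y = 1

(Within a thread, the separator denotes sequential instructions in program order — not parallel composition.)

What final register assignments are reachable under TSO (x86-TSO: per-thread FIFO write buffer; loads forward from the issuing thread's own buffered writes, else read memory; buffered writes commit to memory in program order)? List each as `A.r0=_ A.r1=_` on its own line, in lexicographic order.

A.r0=0 A.r1=0
A.r0=0 A.r1=1
A.r0=1 A.r1=1

outcome vector order: (A.r0,A.r1)
|TSO outcomes| = 3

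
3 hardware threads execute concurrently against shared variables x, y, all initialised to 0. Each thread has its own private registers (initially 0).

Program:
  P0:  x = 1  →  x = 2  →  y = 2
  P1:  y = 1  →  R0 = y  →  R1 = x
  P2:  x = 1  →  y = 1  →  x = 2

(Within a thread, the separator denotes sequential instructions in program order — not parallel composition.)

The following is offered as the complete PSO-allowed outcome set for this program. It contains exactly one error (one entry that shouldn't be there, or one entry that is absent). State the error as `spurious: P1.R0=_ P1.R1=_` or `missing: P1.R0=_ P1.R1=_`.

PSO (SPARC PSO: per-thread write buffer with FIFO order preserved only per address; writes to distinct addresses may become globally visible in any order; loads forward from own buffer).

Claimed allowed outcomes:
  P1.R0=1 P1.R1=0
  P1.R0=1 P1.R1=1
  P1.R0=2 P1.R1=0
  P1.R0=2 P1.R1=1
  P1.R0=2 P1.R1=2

outcome vector order: (P1.R0,P1.R1)
[PSO] allowed = {10 11 12 20 21 22}
PSO∖claimed = {12}

missing: P1.R0=1 P1.R1=2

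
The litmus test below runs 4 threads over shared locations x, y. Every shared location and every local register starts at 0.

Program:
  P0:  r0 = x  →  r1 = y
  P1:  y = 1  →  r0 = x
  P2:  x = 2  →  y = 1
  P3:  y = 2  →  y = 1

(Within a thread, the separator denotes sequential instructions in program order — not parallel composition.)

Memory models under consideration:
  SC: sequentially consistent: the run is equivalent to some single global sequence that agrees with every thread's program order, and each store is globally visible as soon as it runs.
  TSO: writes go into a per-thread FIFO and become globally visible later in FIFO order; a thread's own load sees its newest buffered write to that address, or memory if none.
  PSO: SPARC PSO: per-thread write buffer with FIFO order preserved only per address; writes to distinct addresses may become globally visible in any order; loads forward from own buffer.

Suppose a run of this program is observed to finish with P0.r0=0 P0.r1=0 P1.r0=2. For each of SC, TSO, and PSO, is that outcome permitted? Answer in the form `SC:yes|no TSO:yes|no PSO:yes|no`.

SC:yes TSO:yes PSO:yes

outcome vector order: (P0.r0,P0.r1,P1.r0)
under SC → 0/0/0 0/0/2 0/1/0 0/1/2 0/2/0 0/2/2 2/0/2 2/1/0 2/1/2 2/2/0 2/2/2
under TSO → 0/0/0 0/0/2 0/1/0 0/1/2 0/2/0 0/2/2 2/0/0 2/0/2 2/1/0 2/1/2 2/2/0 2/2/2
under PSO → 0/0/0 0/0/2 0/1/0 0/1/2 0/2/0 0/2/2 2/0/0 2/0/2 2/1/0 2/1/2 2/2/0 2/2/2
target 0/0/2 ∈ {SC,TSO,PSO}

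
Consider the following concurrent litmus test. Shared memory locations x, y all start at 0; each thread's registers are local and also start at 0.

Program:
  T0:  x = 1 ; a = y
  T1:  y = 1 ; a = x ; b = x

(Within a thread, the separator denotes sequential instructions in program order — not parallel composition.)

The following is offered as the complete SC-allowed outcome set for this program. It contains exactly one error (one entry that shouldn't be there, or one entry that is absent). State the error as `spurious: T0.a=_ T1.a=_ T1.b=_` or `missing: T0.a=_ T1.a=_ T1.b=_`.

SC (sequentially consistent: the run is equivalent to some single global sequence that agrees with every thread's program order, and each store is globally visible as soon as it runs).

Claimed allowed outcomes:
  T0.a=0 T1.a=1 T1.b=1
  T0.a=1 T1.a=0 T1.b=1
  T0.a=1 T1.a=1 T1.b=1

missing: T0.a=1 T1.a=0 T1.b=0

outcome vector order: (T0.a,T1.a,T1.b)
under SC → (0,1,1); (1,0,0); (1,0,1); (1,1,1)
SC∖claimed = {(1,0,0)}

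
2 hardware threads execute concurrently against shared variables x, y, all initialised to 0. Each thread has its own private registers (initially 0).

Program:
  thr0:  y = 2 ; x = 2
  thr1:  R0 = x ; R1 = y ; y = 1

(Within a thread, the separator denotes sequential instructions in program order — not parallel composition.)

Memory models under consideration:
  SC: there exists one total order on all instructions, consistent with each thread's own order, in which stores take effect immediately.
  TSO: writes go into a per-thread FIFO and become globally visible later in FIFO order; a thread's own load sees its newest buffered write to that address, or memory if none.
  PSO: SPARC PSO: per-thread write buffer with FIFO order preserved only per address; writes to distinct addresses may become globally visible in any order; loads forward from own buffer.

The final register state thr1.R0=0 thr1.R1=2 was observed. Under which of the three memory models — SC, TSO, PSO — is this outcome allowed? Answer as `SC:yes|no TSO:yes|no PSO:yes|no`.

SC:yes TSO:yes PSO:yes

outcome vector order: (thr1.R0,thr1.R1)
SC (3): <0 0>, <0 2>, <2 2>
TSO (3): <0 0>, <0 2>, <2 2>
PSO (4): <0 0>, <0 2>, <2 0>, <2 2>
target <0 2> ∈ {SC,TSO,PSO}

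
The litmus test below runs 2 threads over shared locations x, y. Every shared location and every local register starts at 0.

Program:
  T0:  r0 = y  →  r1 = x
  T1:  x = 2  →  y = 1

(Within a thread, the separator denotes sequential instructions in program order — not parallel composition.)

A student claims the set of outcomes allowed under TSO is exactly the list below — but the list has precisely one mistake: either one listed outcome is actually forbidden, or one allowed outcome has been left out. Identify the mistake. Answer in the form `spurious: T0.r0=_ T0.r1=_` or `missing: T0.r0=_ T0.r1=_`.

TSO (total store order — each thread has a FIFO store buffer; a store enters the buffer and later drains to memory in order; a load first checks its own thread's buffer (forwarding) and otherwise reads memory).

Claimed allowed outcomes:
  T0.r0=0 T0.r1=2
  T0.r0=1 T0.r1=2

missing: T0.r0=0 T0.r1=0

outcome vector order: (T0.r0,T0.r1)
TSO: 3 outcomes — {00 02 12}
TSO∖claimed = {00}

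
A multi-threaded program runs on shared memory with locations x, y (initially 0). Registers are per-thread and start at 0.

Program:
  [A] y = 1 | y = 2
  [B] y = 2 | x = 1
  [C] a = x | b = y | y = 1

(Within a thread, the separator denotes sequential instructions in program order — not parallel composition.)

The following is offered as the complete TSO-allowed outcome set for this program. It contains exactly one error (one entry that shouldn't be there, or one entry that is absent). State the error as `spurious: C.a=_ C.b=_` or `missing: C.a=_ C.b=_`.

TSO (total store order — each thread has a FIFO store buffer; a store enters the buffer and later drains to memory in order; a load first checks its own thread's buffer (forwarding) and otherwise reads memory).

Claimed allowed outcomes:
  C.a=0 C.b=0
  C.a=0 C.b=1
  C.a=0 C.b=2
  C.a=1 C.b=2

missing: C.a=1 C.b=1

outcome vector order: (C.a,C.b)
under TSO → 00; 01; 02; 11; 12
TSO∖claimed = {11}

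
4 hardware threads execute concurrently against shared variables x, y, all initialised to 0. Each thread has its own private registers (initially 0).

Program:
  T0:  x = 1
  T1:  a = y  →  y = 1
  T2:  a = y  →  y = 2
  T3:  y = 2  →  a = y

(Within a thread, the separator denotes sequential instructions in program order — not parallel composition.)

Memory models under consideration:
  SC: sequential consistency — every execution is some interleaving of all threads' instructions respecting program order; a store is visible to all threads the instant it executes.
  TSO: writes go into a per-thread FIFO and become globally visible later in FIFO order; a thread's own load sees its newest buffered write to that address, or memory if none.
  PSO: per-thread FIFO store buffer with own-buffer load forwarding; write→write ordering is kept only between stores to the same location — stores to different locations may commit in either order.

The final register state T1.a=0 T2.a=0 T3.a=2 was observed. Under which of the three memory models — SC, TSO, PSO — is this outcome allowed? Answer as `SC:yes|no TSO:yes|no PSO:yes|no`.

SC:yes TSO:yes PSO:yes

outcome vector order: (T1.a,T2.a,T3.a)
[SC] allowed = {001 002 011 012 021 022 201 202 211 212 221 222}
[TSO] allowed = {001 002 011 012 021 022 201 202 211 212 221 222}
[PSO] allowed = {001 002 011 012 021 022 201 202 211 212 221 222}
target 002 ∈ {SC,TSO,PSO}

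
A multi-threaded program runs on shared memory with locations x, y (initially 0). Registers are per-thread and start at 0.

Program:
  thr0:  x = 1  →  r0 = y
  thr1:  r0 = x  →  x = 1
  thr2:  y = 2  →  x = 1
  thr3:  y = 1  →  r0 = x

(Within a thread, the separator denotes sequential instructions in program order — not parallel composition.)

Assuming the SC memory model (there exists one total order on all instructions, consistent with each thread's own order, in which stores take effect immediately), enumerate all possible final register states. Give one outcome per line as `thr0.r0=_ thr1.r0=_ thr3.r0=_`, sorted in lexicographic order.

outcome vector order: (thr0.r0,thr1.r0,thr3.r0)
|SC outcomes| = 10

thr0.r0=0 thr1.r0=0 thr3.r0=1
thr0.r0=0 thr1.r0=1 thr3.r0=1
thr0.r0=1 thr1.r0=0 thr3.r0=0
thr0.r0=1 thr1.r0=0 thr3.r0=1
thr0.r0=1 thr1.r0=1 thr3.r0=0
thr0.r0=1 thr1.r0=1 thr3.r0=1
thr0.r0=2 thr1.r0=0 thr3.r0=0
thr0.r0=2 thr1.r0=0 thr3.r0=1
thr0.r0=2 thr1.r0=1 thr3.r0=0
thr0.r0=2 thr1.r0=1 thr3.r0=1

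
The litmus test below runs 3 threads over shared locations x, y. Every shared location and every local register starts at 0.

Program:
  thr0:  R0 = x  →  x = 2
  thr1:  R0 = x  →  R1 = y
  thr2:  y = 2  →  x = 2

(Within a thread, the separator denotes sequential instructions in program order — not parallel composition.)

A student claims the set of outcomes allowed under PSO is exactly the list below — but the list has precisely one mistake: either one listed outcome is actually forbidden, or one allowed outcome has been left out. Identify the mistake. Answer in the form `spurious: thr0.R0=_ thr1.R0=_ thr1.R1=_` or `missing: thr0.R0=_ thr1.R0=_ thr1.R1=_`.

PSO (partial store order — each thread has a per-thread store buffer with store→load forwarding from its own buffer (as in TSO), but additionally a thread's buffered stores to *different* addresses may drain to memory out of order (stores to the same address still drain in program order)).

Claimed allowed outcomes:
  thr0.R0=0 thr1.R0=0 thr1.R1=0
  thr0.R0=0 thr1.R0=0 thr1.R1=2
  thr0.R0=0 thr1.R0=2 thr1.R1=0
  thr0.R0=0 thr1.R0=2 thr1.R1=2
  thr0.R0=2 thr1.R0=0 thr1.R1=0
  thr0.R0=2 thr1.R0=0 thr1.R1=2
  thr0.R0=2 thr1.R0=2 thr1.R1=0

outcome vector order: (thr0.R0,thr1.R0,thr1.R1)
[PSO] allowed = {(0,0,0) (0,0,2) (0,2,0) (0,2,2) (2,0,0) (2,0,2) (2,2,0) (2,2,2)}
PSO∖claimed = {(2,2,2)}

missing: thr0.R0=2 thr1.R0=2 thr1.R1=2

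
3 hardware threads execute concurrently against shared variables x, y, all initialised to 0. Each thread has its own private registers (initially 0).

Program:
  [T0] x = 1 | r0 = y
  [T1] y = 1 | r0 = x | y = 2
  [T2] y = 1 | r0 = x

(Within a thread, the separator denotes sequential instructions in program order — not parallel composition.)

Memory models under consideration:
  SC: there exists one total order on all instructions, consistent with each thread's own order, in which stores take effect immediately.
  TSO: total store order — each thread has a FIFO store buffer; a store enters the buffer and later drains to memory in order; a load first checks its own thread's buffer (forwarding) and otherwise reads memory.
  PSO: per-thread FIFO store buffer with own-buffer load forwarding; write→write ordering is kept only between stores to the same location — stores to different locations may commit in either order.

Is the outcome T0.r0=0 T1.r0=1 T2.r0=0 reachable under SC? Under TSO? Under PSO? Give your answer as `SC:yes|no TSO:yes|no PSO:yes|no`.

outcome vector order: (T0.r0,T1.r0,T2.r0)
SC (9): (0,1,1); (1,0,0); (1,0,1); (1,1,0); (1,1,1); (2,0,0); (2,0,1); (2,1,0); (2,1,1)
TSO (12): (0,0,0); (0,0,1); (0,1,0); (0,1,1); (1,0,0); (1,0,1); (1,1,0); (1,1,1); (2,0,0); (2,0,1); (2,1,0); (2,1,1)
PSO (12): (0,0,0); (0,0,1); (0,1,0); (0,1,1); (1,0,0); (1,0,1); (1,1,0); (1,1,1); (2,0,0); (2,0,1); (2,1,0); (2,1,1)
target (0,1,0) ∈ {TSO,PSO}

SC:no TSO:yes PSO:yes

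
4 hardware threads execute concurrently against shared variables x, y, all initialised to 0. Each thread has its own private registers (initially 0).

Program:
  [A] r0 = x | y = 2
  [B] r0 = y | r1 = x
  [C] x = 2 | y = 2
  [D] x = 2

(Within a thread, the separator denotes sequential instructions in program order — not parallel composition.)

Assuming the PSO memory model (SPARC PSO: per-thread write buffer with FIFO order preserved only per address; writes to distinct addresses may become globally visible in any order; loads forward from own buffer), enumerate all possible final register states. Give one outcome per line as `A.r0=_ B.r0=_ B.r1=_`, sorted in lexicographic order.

outcome vector order: (A.r0,B.r0,B.r1)
|PSO outcomes| = 8

A.r0=0 B.r0=0 B.r1=0
A.r0=0 B.r0=0 B.r1=2
A.r0=0 B.r0=2 B.r1=0
A.r0=0 B.r0=2 B.r1=2
A.r0=2 B.r0=0 B.r1=0
A.r0=2 B.r0=0 B.r1=2
A.r0=2 B.r0=2 B.r1=0
A.r0=2 B.r0=2 B.r1=2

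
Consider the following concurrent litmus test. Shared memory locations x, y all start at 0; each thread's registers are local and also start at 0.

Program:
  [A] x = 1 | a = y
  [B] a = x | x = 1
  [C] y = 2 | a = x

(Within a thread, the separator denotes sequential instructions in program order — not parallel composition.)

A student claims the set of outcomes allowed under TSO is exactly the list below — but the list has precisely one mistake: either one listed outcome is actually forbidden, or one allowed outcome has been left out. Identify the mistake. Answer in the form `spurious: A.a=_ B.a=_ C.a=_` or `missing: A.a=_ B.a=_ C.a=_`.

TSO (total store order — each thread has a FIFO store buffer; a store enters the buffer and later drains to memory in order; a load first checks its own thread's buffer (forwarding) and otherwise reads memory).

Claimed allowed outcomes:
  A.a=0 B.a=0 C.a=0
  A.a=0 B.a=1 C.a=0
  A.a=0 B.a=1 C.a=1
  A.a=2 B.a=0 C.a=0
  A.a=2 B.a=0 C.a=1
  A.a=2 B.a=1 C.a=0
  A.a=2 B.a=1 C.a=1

outcome vector order: (A.a,B.a,C.a)
[TSO] allowed = {<0 0 0> <0 0 1> <0 1 0> <0 1 1> <2 0 0> <2 0 1> <2 1 0> <2 1 1>}
TSO∖claimed = {<0 0 1>}

missing: A.a=0 B.a=0 C.a=1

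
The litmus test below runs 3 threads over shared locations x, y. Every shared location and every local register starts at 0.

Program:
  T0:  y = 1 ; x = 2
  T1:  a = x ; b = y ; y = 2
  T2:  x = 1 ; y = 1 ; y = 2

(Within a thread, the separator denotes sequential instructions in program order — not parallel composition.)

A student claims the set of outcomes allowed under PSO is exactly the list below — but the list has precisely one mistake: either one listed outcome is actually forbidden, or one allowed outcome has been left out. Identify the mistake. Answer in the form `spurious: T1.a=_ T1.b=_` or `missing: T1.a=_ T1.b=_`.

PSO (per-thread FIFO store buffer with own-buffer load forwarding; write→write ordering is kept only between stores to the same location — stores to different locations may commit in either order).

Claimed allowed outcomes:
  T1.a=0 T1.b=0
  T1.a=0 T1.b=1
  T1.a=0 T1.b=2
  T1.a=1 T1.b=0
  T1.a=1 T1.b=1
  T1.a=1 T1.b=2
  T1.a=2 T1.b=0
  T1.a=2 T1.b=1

missing: T1.a=2 T1.b=2

outcome vector order: (T1.a,T1.b)
PSO: 9 outcomes — {00; 01; 02; 10; 11; 12; 20; 21; 22}
PSO∖claimed = {22}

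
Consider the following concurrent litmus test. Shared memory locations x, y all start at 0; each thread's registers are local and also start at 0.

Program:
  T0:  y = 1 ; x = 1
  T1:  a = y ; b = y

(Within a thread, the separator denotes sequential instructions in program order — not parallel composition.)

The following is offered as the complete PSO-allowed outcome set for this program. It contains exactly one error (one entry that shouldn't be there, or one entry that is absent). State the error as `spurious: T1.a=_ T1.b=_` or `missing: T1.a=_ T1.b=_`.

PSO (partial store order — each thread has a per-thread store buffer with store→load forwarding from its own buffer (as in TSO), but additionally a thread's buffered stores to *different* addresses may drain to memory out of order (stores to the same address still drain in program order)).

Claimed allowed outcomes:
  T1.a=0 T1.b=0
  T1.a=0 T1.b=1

missing: T1.a=1 T1.b=1

outcome vector order: (T1.a,T1.b)
under PSO → 00 01 11
PSO∖claimed = {11}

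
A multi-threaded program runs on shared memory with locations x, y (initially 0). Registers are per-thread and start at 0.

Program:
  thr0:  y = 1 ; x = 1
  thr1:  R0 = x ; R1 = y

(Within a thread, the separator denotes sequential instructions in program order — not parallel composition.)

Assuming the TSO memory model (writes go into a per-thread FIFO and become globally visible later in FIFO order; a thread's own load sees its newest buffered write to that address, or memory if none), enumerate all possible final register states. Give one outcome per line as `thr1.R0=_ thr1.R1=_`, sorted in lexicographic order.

outcome vector order: (thr1.R0,thr1.R1)
|TSO outcomes| = 3

thr1.R0=0 thr1.R1=0
thr1.R0=0 thr1.R1=1
thr1.R0=1 thr1.R1=1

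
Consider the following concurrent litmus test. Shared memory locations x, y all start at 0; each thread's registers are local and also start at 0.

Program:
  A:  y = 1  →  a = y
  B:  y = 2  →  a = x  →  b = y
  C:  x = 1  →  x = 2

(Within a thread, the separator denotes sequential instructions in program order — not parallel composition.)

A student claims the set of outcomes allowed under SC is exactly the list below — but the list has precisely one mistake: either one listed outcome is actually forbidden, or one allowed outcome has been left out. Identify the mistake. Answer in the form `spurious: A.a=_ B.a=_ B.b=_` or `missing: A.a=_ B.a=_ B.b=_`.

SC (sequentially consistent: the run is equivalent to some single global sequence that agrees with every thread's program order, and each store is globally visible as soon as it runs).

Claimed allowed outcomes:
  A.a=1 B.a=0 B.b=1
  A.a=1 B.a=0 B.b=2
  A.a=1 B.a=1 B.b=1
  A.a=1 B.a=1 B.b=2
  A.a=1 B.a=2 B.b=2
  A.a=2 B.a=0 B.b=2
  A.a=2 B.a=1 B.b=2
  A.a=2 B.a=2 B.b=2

outcome vector order: (A.a,B.a,B.b)
SC: 9 outcomes — {101; 102; 111; 112; 121; 122; 202; 212; 222}
SC∖claimed = {121}

missing: A.a=1 B.a=2 B.b=1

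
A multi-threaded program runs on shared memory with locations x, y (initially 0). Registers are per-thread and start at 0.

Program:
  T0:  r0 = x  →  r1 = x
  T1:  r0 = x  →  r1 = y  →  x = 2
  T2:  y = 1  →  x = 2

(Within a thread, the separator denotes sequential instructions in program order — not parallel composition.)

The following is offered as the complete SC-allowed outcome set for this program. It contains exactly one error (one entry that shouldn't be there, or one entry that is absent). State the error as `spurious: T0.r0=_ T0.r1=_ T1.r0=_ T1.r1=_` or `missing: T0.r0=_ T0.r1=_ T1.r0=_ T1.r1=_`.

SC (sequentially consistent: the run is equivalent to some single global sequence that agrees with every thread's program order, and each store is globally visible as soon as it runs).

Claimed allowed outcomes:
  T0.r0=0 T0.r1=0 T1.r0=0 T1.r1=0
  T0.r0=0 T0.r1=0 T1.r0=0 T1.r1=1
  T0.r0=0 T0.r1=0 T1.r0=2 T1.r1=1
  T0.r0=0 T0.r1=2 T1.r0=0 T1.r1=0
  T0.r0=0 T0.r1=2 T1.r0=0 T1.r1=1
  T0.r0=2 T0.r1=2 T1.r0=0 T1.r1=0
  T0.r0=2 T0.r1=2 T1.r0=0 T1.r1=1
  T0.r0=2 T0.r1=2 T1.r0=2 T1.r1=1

missing: T0.r0=0 T0.r1=2 T1.r0=2 T1.r1=1

outcome vector order: (T0.r0,T0.r1,T1.r0,T1.r1)
SC (9): 0/0/0/0; 0/0/0/1; 0/0/2/1; 0/2/0/0; 0/2/0/1; 0/2/2/1; 2/2/0/0; 2/2/0/1; 2/2/2/1
SC∖claimed = {0/2/2/1}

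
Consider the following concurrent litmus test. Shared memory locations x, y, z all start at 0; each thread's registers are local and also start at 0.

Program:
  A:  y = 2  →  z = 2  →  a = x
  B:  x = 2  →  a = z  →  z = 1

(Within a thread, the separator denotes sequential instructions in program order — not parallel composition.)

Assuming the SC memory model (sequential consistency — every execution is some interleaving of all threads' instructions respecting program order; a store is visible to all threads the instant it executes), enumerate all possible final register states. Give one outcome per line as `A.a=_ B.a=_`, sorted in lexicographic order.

outcome vector order: (A.a,B.a)
|SC outcomes| = 3

A.a=0 B.a=2
A.a=2 B.a=0
A.a=2 B.a=2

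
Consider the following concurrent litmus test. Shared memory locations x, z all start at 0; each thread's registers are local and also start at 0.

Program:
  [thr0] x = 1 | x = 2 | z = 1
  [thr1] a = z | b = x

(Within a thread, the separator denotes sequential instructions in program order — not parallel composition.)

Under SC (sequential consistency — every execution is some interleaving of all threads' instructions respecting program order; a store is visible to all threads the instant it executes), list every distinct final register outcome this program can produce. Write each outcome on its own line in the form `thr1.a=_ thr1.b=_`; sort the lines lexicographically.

outcome vector order: (thr1.a,thr1.b)
|SC outcomes| = 4

thr1.a=0 thr1.b=0
thr1.a=0 thr1.b=1
thr1.a=0 thr1.b=2
thr1.a=1 thr1.b=2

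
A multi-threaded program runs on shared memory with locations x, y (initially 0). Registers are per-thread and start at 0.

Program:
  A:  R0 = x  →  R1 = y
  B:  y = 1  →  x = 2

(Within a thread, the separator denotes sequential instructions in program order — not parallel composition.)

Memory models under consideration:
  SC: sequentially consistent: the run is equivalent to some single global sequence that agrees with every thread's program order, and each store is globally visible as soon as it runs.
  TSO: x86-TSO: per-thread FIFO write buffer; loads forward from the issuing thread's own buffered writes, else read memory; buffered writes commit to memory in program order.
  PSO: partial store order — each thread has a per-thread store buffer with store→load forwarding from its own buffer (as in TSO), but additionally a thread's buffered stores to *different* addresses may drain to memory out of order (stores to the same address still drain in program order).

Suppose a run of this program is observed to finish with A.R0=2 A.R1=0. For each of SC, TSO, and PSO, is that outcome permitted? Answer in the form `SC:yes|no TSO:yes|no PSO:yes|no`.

SC:no TSO:no PSO:yes

outcome vector order: (A.R0,A.R1)
under SC → 00 01 21
under TSO → 00 01 21
under PSO → 00 01 20 21
target 20 ∈ {PSO}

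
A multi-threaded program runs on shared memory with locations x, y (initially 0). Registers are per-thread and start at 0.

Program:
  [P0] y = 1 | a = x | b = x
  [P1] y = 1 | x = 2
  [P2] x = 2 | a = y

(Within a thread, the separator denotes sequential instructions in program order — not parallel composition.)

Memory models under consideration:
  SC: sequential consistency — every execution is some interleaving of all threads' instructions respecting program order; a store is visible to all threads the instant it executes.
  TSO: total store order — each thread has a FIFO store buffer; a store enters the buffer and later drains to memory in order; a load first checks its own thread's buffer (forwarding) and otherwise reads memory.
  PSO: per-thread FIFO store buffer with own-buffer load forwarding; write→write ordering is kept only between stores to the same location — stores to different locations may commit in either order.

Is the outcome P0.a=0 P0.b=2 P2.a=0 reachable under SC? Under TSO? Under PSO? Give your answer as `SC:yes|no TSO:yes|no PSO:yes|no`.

outcome vector order: (P0.a,P0.b,P2.a)
under SC → (0,0,1); (0,2,1); (2,2,0); (2,2,1)
under TSO → (0,0,0); (0,0,1); (0,2,0); (0,2,1); (2,2,0); (2,2,1)
under PSO → (0,0,0); (0,0,1); (0,2,0); (0,2,1); (2,2,0); (2,2,1)
target (0,2,0) ∈ {TSO,PSO}

SC:no TSO:yes PSO:yes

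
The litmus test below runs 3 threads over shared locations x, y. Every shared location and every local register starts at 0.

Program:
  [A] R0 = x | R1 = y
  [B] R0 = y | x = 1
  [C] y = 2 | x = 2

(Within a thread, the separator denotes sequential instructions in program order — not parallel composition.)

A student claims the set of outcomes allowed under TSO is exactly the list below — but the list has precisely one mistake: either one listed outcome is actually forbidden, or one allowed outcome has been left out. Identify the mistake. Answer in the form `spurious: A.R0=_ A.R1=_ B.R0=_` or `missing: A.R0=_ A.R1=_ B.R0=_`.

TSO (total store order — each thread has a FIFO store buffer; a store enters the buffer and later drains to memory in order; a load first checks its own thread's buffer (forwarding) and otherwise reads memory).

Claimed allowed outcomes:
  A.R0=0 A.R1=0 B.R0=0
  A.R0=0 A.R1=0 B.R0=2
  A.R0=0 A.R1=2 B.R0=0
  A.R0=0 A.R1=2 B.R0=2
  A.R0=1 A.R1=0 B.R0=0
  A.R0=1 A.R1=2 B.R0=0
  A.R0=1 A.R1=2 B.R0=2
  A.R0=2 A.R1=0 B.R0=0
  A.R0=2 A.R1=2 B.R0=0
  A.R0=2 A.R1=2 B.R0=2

outcome vector order: (A.R0,A.R1,B.R0)
under TSO → <0 0 0>; <0 0 2>; <0 2 0>; <0 2 2>; <1 0 0>; <1 2 0>; <1 2 2>; <2 2 0>; <2 2 2>
claimed∖TSO = {<2 0 0>}

spurious: A.R0=2 A.R1=0 B.R0=0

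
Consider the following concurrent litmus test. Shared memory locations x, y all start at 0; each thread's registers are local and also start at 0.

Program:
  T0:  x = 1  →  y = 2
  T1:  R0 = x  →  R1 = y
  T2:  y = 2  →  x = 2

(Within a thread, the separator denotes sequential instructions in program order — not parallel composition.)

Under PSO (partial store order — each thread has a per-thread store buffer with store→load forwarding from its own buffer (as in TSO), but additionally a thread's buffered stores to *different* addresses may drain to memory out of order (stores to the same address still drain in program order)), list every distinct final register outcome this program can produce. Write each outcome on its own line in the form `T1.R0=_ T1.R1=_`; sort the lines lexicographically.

outcome vector order: (T1.R0,T1.R1)
|PSO outcomes| = 6

T1.R0=0 T1.R1=0
T1.R0=0 T1.R1=2
T1.R0=1 T1.R1=0
T1.R0=1 T1.R1=2
T1.R0=2 T1.R1=0
T1.R0=2 T1.R1=2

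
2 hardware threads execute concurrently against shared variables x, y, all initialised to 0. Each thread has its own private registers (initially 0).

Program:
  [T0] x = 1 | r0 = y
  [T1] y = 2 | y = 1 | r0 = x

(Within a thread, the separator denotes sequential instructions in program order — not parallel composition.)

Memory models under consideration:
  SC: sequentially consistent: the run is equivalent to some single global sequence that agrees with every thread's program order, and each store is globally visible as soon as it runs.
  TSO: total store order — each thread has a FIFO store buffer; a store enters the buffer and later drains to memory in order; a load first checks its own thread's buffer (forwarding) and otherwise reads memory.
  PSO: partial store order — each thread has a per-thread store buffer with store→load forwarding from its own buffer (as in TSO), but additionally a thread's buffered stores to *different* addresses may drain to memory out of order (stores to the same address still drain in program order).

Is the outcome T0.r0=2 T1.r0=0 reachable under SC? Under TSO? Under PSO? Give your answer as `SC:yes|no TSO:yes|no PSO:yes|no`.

outcome vector order: (T0.r0,T1.r0)
SC: 4 outcomes — {<0 1> <1 0> <1 1> <2 1>}
TSO: 6 outcomes — {<0 0> <0 1> <1 0> <1 1> <2 0> <2 1>}
PSO: 6 outcomes — {<0 0> <0 1> <1 0> <1 1> <2 0> <2 1>}
target <2 0> ∈ {TSO,PSO}

SC:no TSO:yes PSO:yes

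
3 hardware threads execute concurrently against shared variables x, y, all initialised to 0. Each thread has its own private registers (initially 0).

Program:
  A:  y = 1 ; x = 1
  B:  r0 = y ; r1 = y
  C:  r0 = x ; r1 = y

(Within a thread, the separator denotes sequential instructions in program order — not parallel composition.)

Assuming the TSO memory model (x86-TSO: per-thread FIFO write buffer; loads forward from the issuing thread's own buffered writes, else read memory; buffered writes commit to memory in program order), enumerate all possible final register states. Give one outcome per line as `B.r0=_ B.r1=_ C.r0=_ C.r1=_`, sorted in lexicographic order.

outcome vector order: (B.r0,B.r1,C.r0,C.r1)
|TSO outcomes| = 9

B.r0=0 B.r1=0 C.r0=0 C.r1=0
B.r0=0 B.r1=0 C.r0=0 C.r1=1
B.r0=0 B.r1=0 C.r0=1 C.r1=1
B.r0=0 B.r1=1 C.r0=0 C.r1=0
B.r0=0 B.r1=1 C.r0=0 C.r1=1
B.r0=0 B.r1=1 C.r0=1 C.r1=1
B.r0=1 B.r1=1 C.r0=0 C.r1=0
B.r0=1 B.r1=1 C.r0=0 C.r1=1
B.r0=1 B.r1=1 C.r0=1 C.r1=1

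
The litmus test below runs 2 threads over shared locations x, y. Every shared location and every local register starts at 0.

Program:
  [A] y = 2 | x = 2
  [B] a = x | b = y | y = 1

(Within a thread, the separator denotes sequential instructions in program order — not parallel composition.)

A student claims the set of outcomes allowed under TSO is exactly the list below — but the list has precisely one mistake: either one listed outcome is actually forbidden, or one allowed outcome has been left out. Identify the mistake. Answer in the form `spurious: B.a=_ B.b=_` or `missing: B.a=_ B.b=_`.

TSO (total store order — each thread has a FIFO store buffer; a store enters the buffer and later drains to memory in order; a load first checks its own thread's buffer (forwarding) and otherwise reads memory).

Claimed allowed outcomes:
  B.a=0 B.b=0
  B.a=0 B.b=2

outcome vector order: (B.a,B.b)
[TSO] allowed = {(0,0), (0,2), (2,2)}
TSO∖claimed = {(2,2)}

missing: B.a=2 B.b=2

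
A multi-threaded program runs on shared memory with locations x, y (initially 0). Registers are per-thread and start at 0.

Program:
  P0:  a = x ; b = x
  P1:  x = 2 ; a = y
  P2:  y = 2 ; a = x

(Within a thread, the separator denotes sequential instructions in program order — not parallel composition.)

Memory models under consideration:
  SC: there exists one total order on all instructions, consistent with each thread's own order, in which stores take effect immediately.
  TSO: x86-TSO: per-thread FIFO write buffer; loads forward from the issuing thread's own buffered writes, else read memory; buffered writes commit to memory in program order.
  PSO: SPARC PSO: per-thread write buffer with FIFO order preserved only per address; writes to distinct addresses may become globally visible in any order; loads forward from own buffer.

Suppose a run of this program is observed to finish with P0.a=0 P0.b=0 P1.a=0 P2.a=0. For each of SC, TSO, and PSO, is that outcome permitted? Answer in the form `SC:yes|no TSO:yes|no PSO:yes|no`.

outcome vector order: (P0.a,P0.b,P1.a,P2.a)
under SC → <0 0 0 2>, <0 0 2 0>, <0 0 2 2>, <0 2 0 2>, <0 2 2 0>, <0 2 2 2>, <2 2 0 2>, <2 2 2 0>, <2 2 2 2>
under TSO → <0 0 0 0>, <0 0 0 2>, <0 0 2 0>, <0 0 2 2>, <0 2 0 0>, <0 2 0 2>, <0 2 2 0>, <0 2 2 2>, <2 2 0 0>, <2 2 0 2>, <2 2 2 0>, <2 2 2 2>
under PSO → <0 0 0 0>, <0 0 0 2>, <0 0 2 0>, <0 0 2 2>, <0 2 0 0>, <0 2 0 2>, <0 2 2 0>, <0 2 2 2>, <2 2 0 0>, <2 2 0 2>, <2 2 2 0>, <2 2 2 2>
target <0 0 0 0> ∈ {TSO,PSO}

SC:no TSO:yes PSO:yes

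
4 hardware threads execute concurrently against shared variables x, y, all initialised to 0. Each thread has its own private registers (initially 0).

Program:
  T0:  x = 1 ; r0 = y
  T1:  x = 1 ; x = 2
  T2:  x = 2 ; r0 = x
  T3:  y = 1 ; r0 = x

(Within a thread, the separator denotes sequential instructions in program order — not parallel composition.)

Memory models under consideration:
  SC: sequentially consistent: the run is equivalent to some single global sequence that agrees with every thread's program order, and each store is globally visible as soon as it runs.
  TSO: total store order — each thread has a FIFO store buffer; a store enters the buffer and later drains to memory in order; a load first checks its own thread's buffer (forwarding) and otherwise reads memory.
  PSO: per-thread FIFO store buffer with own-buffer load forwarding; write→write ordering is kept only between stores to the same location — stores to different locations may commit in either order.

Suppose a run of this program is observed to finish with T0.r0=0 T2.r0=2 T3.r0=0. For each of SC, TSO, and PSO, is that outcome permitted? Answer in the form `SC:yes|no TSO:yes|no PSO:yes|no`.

SC:no TSO:yes PSO:yes

outcome vector order: (T0.r0,T2.r0,T3.r0)
under SC → (0,1,1); (0,1,2); (0,2,1); (0,2,2); (1,1,0); (1,1,1); (1,1,2); (1,2,0); (1,2,1); (1,2,2)
under TSO → (0,1,0); (0,1,1); (0,1,2); (0,2,0); (0,2,1); (0,2,2); (1,1,0); (1,1,1); (1,1,2); (1,2,0); (1,2,1); (1,2,2)
under PSO → (0,1,0); (0,1,1); (0,1,2); (0,2,0); (0,2,1); (0,2,2); (1,1,0); (1,1,1); (1,1,2); (1,2,0); (1,2,1); (1,2,2)
target (0,2,0) ∈ {TSO,PSO}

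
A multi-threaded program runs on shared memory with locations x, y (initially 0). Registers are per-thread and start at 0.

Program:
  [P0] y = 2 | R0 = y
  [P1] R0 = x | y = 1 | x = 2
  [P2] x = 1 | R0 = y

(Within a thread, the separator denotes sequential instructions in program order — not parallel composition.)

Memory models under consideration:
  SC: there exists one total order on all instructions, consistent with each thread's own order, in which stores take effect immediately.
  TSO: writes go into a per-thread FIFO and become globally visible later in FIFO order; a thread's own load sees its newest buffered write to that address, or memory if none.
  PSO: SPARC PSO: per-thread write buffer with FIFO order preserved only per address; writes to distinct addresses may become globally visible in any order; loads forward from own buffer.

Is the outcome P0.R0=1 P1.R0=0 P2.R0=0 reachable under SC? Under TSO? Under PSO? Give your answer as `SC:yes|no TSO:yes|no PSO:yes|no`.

outcome vector order: (P0.R0,P1.R0,P2.R0)
under SC → 1/0/0; 1/0/1; 1/0/2; 1/1/0; 1/1/1; 1/1/2; 2/0/0; 2/0/1; 2/0/2; 2/1/0; 2/1/1; 2/1/2
under TSO → 1/0/0; 1/0/1; 1/0/2; 1/1/0; 1/1/1; 1/1/2; 2/0/0; 2/0/1; 2/0/2; 2/1/0; 2/1/1; 2/1/2
under PSO → 1/0/0; 1/0/1; 1/0/2; 1/1/0; 1/1/1; 1/1/2; 2/0/0; 2/0/1; 2/0/2; 2/1/0; 2/1/1; 2/1/2
target 1/0/0 ∈ {SC,TSO,PSO}

SC:yes TSO:yes PSO:yes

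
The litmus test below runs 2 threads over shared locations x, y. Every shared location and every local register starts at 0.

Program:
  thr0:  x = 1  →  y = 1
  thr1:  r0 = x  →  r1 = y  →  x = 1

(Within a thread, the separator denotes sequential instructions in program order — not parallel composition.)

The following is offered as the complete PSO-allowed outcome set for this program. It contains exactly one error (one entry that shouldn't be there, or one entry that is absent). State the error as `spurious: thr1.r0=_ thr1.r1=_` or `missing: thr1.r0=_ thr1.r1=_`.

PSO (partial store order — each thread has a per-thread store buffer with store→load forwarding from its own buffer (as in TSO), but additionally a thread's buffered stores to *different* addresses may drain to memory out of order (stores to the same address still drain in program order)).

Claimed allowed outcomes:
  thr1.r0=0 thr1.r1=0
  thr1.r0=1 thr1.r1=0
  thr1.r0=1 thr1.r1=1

outcome vector order: (thr1.r0,thr1.r1)
[PSO] allowed = {00, 01, 10, 11}
PSO∖claimed = {01}

missing: thr1.r0=0 thr1.r1=1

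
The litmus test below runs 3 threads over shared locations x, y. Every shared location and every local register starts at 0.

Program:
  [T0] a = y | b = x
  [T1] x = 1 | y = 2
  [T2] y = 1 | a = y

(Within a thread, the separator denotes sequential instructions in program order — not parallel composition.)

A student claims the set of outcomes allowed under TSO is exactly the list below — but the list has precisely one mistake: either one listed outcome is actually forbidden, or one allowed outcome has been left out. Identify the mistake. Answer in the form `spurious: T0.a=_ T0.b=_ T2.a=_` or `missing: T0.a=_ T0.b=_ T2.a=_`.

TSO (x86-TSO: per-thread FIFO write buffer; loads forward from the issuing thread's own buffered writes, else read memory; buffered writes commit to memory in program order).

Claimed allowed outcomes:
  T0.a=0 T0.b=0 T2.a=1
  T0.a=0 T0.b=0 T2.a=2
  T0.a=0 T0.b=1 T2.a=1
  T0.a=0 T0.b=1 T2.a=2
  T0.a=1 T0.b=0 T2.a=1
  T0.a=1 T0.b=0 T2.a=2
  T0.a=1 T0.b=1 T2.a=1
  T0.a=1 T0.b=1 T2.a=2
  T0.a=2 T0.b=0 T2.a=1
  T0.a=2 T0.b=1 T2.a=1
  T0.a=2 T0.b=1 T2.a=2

outcome vector order: (T0.a,T0.b,T2.a)
TSO (10): (0,0,1), (0,0,2), (0,1,1), (0,1,2), (1,0,1), (1,0,2), (1,1,1), (1,1,2), (2,1,1), (2,1,2)
claimed∖TSO = {(2,0,1)}

spurious: T0.a=2 T0.b=0 T2.a=1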